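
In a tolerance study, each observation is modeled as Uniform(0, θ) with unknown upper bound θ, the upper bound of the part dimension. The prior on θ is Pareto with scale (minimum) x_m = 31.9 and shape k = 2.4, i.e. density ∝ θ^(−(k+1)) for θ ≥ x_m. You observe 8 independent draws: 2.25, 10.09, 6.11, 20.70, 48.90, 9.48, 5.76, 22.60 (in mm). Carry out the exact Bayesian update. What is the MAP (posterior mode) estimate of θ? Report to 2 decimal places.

A Pareto(scale x_m, shape k) prior on the upper bound θ of Uniform(0, θ) is conjugate: posterior is Pareto(max(x_m, max xᵢ), k + n).
Sample maximum = 48.90; prior scale x_m = 31.9 → posterior scale = max = 48.90.
Posterior shape = 2.4 + 8 = 10.4.
The Pareto density is decreasing on [x_m, ∞), so the mode is x_m = 48.90.

48.90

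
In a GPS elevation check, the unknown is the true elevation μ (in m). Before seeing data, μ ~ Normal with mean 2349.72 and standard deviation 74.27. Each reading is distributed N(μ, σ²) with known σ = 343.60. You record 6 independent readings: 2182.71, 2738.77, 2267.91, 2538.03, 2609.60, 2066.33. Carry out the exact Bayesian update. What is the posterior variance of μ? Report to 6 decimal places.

For Normal data with known variance σ², a Normal(μ₀, σ₀²) prior on μ is conjugate. Posterior precision = 1/σ₀² + n/σ²; posterior mean is the precision-weighted average of μ₀ and x̄.
σ₀² = 74.27² = 5516.0329, σ² = 343.60² = 118060.96; σ² + n·σ₀² = 118060.96 + 6·5516.0329 = 151157.1574.
Posterior precision = 1/σ₀² + n/σ² = 1/5516.0329 + 6/118060.96 = (σ² + n·σ₀²)/(σ₀²σ²) = 151157.1574/(5516.0329·118060.96); posterior variance σₙ² = σ₀²σ²/(σ² + n·σ₀²) = 5516.0329·118060.96/151157.1574 = 4308.285170.

4308.285170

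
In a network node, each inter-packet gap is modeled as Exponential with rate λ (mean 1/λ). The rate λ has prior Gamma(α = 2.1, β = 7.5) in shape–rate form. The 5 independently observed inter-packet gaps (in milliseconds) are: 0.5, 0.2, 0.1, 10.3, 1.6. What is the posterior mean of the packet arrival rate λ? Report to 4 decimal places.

With a Gamma(shape α, rate β) prior on the exponential rate λ, the posterior after n observations with total T = Σxᵢ is Gamma(α+n, β+T).
Sum of observations T = 12.7 milliseconds; n = 5.
Posterior: Gamma(2.1+5, 7.5+12.7) = Gamma(7.1, 20.2).
Posterior mean of λ = α/β = 7.1/20.2 = 0.3515.

0.3515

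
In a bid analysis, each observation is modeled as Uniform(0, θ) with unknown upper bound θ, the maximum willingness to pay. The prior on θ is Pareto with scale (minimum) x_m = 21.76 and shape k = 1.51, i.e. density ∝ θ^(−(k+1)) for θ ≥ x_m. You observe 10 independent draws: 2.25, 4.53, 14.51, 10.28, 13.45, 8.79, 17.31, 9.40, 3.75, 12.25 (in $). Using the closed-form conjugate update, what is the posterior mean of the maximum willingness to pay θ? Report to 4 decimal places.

23.8304

A Pareto(scale x_m, shape k) prior on the upper bound θ of Uniform(0, θ) is conjugate: posterior is Pareto(max(x_m, max xᵢ), k + n).
Sample maximum = 17.31; prior scale x_m = 21.76 → posterior scale = max = 21.76.
Posterior shape = 1.51 + 10 = 11.51.
E[θ|data] = k·x_m/(k−1) = 11.51·21.76/10.51 = 23.8304.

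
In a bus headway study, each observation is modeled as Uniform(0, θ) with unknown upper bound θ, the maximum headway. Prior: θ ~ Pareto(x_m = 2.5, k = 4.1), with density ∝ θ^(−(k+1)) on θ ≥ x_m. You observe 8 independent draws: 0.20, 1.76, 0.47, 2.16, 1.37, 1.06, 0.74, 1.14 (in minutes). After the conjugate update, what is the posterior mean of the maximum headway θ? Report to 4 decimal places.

2.7252

A Pareto(scale x_m, shape k) prior on the upper bound θ of Uniform(0, θ) is conjugate: posterior is Pareto(max(x_m, max xᵢ), k + n).
Sample maximum = 2.16; prior scale x_m = 2.5 → posterior scale = max = 2.50.
Posterior shape = 4.1 + 8 = 12.1.
E[θ|data] = k·x_m/(k−1) = 12.1·2.50/11.1 = 2.7252.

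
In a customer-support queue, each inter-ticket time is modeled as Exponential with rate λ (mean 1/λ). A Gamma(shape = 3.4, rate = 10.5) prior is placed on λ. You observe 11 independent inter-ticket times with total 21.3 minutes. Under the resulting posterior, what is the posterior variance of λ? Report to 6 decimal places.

0.014240

With a Gamma(shape α, rate β) prior on the exponential rate λ, the posterior after n observations with total T = Σxᵢ is Gamma(α+n, β+T).
Posterior: Gamma(3.4+11, 10.5+21.3) = Gamma(14.4, 31.8).
Var = α/β² = 0.014240.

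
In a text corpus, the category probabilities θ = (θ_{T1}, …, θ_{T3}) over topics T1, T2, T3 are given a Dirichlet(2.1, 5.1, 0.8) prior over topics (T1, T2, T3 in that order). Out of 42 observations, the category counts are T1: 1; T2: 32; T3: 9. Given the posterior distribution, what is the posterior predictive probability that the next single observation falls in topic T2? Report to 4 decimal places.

0.7420

The Dirichlet prior is conjugate to the Multinomial likelihood: each posterior αⱼ = prior αⱼ + observed count nⱼ.
Posterior concentration: (3.1, 37.1, 9.8), total = 50.0.
P(next = T2 | data) = α_{T2}/Σα = 0.7420.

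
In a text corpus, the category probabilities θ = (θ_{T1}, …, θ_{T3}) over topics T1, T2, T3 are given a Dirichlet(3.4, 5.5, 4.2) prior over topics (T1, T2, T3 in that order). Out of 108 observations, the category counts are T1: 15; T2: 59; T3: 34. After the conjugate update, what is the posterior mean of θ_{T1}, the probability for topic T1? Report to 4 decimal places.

The Dirichlet prior is conjugate to the Multinomial likelihood: each posterior αⱼ = prior αⱼ + observed count nⱼ.
Posterior concentration: (18.4, 64.5, 38.2), total = 121.1.
E[θ_{T1}|data] = α_{T1}/Σα = 18.4/121.1 = 0.1519.

0.1519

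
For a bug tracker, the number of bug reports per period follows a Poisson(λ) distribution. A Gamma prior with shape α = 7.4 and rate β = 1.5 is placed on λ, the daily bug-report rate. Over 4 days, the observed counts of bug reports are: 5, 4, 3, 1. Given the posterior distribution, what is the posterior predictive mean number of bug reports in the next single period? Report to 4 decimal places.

3.7091

With a Gamma(shape α, rate β) prior, the Poisson likelihood is conjugate: the posterior is Gamma(α + ΣXᵢ, β + n).
Sum of counts S = 13 over n = 4 days.
Posterior: Gamma(α+S, β+n) = Gamma(7.4+13, 1.5+4) = Gamma(20.4, 5.5).
The predictive distribution for one future period is NegBinom with mean α/β = 3.7091.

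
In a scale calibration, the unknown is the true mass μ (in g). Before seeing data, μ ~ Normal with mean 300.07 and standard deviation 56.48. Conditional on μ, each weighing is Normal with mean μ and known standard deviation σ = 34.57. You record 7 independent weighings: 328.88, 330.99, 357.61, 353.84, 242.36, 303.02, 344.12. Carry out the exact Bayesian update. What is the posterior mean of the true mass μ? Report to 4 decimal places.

For Normal data with known variance σ², a Normal(μ₀, σ₀²) prior on μ is conjugate. Posterior precision = 1/σ₀² + n/σ²; posterior mean is the precision-weighted average of μ₀ and x̄.
Σxᵢ = 328.88 + 330.99 + 357.61 + 353.84 + 242.36 + 303.02 + 344.12 = 2260.82, so n·x̄ = 2260.82.
σ₀² = 56.48² = 3189.9904, σ² = 34.57² = 1195.0849; σ² + n·σ₀² = 1195.0849 + 7·3189.9904 = 23525.0177.
Posterior mean = (μ₀/σ₀² + n·x̄/σ²)/(1/σ₀² + n/σ²) = (σ²·μ₀ + σ₀²·n·x̄)/(σ² + n·σ₀²) = (1195.0849·300.07 + 3189.9904·2260.82)/23525.0177 = 7570603.222071/23525.0177 = 321.8107.

321.8107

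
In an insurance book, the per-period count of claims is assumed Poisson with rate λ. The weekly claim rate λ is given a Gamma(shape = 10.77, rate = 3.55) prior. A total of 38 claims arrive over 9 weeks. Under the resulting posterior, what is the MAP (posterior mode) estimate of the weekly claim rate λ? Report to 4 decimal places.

3.8064

With a Gamma(shape α, rate β) prior, the Poisson likelihood is conjugate: the posterior is Gamma(α + ΣXᵢ, β + n).
Posterior: Gamma(α+S, β+n) = Gamma(10.77+38, 3.55+9) = Gamma(48.77, 12.55).
Mode of Gamma(α,β) for α≥1 is (α−1)/β = 47.77/12.55 = 3.8064.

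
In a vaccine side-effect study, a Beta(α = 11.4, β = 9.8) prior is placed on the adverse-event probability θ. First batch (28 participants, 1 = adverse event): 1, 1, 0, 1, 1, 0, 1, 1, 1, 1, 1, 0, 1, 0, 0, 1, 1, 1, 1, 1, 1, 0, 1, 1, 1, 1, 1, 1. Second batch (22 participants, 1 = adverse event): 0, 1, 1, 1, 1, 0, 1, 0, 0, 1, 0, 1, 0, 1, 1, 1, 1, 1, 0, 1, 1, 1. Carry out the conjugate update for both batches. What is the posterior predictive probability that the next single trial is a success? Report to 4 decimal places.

The Beta prior is conjugate to a Binomial/Bernoulli likelihood; the update adds successes to α and failures to β.
After batch 1: Beta(11.4+22, 9.8+6) = Beta(33.4, 15.8).
After batch 2: Beta(33.4+15, 15.8+7) = Beta(48.4, 22.8).
For a single future Bernoulli trial, P(success | data) = α/(α+β) = 0.6798.

0.6798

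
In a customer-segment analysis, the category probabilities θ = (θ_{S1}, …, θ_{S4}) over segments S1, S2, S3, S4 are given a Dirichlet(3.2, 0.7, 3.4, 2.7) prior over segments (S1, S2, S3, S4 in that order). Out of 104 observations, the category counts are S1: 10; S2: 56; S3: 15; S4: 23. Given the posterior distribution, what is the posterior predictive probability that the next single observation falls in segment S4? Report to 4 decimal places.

The Dirichlet prior is conjugate to the Multinomial likelihood: each posterior αⱼ = prior αⱼ + observed count nⱼ.
Posterior concentration: (13.2, 56.7, 18.4, 25.7), total = 114.0.
P(next = S4 | data) = α_{S4}/Σα = 0.2254.

0.2254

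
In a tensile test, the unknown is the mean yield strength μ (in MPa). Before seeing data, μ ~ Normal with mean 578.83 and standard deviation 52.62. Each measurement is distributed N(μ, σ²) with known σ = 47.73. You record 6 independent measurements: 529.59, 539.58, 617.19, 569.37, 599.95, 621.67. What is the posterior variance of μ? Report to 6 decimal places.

For Normal data with known variance σ², a Normal(μ₀, σ₀²) prior on μ is conjugate. Posterior precision = 1/σ₀² + n/σ²; posterior mean is the precision-weighted average of μ₀ and x̄.
σ₀² = 52.62² = 2768.8644, σ² = 47.73² = 2278.1529; σ² + n·σ₀² = 2278.1529 + 6·2768.8644 = 18891.3393.
Posterior precision = 1/σ₀² + n/σ² = 1/2768.8644 + 6/2278.1529 = (σ² + n·σ₀²)/(σ₀²σ²) = 18891.3393/(2768.8644·2278.1529); posterior variance σₙ² = σ₀²σ²/(σ² + n·σ₀²) = 2768.8644·2278.1529/18891.3393 = 333.904143.

333.904143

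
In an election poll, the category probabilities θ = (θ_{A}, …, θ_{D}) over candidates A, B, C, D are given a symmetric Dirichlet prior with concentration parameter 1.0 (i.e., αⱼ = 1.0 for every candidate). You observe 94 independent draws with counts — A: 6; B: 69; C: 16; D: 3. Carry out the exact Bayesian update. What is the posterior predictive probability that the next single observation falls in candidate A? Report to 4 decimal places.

The Dirichlet prior is conjugate to the Multinomial likelihood: each posterior αⱼ = prior αⱼ + observed count nⱼ.
Posterior concentration: (7.0, 70.0, 17.0, 4.0), total = 98.0.
P(next = A | data) = α_{A}/Σα = 0.0714.

0.0714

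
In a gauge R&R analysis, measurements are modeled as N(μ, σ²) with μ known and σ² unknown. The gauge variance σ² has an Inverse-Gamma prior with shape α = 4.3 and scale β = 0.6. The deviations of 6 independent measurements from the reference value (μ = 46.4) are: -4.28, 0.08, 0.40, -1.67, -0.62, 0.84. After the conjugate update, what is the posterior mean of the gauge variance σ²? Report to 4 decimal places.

With known mean μ and an Inverse-Gamma(α, β) prior on σ², the Normal likelihood is conjugate: posterior is Inv-Gamma(α + n/2, β + Σ(xᵢ−μ)²/2).
Σ(xᵢ−μ)² = (-4.28)² + (0.08)² + (0.40)² + (-1.67)² + (-0.62)² + (0.84)² = 22.3637.
Posterior: Inv-Gamma(4.3 + 6/2, 0.6 + 22.3637/2) = Inv-Gamma(7.30, 11.78185).
E[σ²|data] = β/(α−1) = 11.78185/6.30 = 1.8701.

1.8701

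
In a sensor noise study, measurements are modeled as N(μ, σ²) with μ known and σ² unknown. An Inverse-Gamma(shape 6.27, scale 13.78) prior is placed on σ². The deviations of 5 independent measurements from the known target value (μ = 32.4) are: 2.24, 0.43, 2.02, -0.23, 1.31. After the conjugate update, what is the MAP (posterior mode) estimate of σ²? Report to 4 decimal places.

With known mean μ and an Inverse-Gamma(α, β) prior on σ², the Normal likelihood is conjugate: posterior is Inv-Gamma(α + n/2, β + Σ(xᵢ−μ)²/2).
Σ(xᵢ−μ)² = (2.24)² + (0.43)² + (2.02)² + (-0.23)² + (1.31)² = 11.0519.
Posterior: Inv-Gamma(6.27 + 5/2, 13.78 + 11.0519/2) = Inv-Gamma(8.77, 19.30595).
Mode = β/(α+1) = 19.30595/9.77 = 1.9760.

1.9760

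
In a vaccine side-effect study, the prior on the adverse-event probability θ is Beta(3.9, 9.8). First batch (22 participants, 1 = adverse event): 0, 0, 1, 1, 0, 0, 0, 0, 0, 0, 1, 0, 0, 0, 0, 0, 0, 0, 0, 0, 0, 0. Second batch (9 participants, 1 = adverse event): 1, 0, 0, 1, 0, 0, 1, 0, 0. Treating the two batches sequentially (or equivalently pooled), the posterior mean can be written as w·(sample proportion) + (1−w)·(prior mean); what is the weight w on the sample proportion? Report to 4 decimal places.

0.6935

The Beta prior is conjugate to a Binomial/Bernoulli likelihood; the update adds successes to α and failures to β.
Total number of participants: n = 22 + 9 = 31.
Posterior mean = (α₀+k)/(α₀+β₀+n) = [n/(α₀+β₀+n)]·(k/n) + [(α₀+β₀)/(α₀+β₀+n)]·α₀/(α₀+β₀), so only n and the prior enter the weight.
The weight on the data is w = n/(α₀+β₀+n) = 31/(3.9+9.8+31) = 31/44.7 = 0.6935.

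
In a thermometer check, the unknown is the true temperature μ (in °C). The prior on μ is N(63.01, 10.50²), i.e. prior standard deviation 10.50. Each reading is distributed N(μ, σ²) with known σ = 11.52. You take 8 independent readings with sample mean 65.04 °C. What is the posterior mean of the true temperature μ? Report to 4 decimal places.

For Normal data with known variance σ², a Normal(μ₀, σ₀²) prior on μ is conjugate. Posterior precision = 1/σ₀² + n/σ²; posterior mean is the precision-weighted average of μ₀ and x̄.
n·x̄ = 8·65.04 = 520.32.
σ₀² = 10.50² = 110.25, σ² = 11.52² = 132.7104; σ² + n·σ₀² = 132.7104 + 8·110.25 = 1014.7104.
Posterior mean = (μ₀/σ₀² + n·x̄/σ²)/(1/σ₀² + n/σ²) = (σ²·μ₀ + σ₀²·n·x̄)/(σ² + n·σ₀²) = (132.7104·63.01 + 110.25·520.32)/1014.7104 = 65727.362304/1014.7104 = 64.7745.

64.7745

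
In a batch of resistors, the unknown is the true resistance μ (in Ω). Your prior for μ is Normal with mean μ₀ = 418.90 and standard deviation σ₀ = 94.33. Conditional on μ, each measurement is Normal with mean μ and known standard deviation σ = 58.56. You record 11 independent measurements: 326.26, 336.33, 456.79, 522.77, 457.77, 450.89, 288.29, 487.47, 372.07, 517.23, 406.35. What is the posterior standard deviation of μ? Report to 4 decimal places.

For Normal data with known variance σ², a Normal(μ₀, σ₀²) prior on μ is conjugate. Posterior precision = 1/σ₀² + n/σ²; posterior mean is the precision-weighted average of μ₀ and x̄.
σ₀² = 94.33² = 8898.1489, σ² = 58.56² = 3429.2736; σ² + n·σ₀² = 3429.2736 + 11·8898.1489 = 101308.9115.
Posterior precision = 1/σ₀² + n/σ² = 1/8898.1489 + 11/3429.2736 = (σ² + n·σ₀²)/(σ₀²σ²) = 101308.9115/(8898.1489·3429.2736); posterior variance σₙ² = σ₀²σ²/(σ² + n·σ₀²) = 8898.1489·3429.2736/101308.9115 = 301.199437.
Posterior SD = √σₙ² = √(8898.1489·3429.2736/101308.9115) = 17.3551.

17.3551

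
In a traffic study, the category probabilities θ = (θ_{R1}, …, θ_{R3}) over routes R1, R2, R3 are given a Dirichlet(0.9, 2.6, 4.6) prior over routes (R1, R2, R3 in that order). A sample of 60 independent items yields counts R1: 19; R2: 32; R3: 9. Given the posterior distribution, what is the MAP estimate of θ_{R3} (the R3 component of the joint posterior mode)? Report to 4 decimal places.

The Dirichlet prior is conjugate to the Multinomial likelihood: each posterior αⱼ = prior αⱼ + observed count nⱼ.
Posterior concentration: (19.9, 34.6, 13.6), total = 68.1.
Joint mode component: (α_{R3}−1)/(Σα−K) = 12.6/65.1 = 0.1935.

0.1935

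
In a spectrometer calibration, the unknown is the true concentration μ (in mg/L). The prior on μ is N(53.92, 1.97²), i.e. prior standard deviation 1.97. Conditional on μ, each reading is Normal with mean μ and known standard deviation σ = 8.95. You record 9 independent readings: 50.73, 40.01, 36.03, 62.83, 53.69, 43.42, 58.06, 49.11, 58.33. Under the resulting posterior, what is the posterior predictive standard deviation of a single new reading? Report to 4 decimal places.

For Normal data with known variance σ², a Normal(μ₀, σ₀²) prior on μ is conjugate. Posterior precision = 1/σ₀² + n/σ²; posterior mean is the precision-weighted average of μ₀ and x̄.
σ₀² = 1.97² = 3.8809, σ² = 8.95² = 80.1025; σ² + n·σ₀² = 80.1025 + 9·3.8809 = 115.0306.
Posterior precision = 1/σ₀² + n/σ² = 1/3.8809 + 9/80.1025 = (σ² + n·σ₀²)/(σ₀²σ²) = 115.0306/(3.8809·80.1025); posterior variance σₙ² = σ₀²σ²/(σ² + n·σ₀²) = 3.8809·80.1025/115.0306 = 2.702496.
Predictive variance for one new observation = σₙ² + σ² = 3.8809·80.1025/115.0306 + 80.1025 = σ²·(σ₀² + 115.0306)/115.0306 = 80.1025·118.9115/115.0306 = 82.804996; SD = √(80.1025·118.9115/115.0306) = 9.0997.

9.0997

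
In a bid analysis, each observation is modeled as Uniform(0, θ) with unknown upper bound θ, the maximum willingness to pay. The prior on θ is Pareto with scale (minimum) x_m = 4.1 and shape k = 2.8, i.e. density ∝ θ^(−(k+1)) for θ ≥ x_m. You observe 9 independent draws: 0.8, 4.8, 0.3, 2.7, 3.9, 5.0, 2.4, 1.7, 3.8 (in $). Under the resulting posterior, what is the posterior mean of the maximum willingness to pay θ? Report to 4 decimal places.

A Pareto(scale x_m, shape k) prior on the upper bound θ of Uniform(0, θ) is conjugate: posterior is Pareto(max(x_m, max xᵢ), k + n).
Sample maximum = 5.0; prior scale x_m = 4.1 → posterior scale = max = 5.0.
Posterior shape = 2.8 + 9 = 11.8.
E[θ|data] = k·x_m/(k−1) = 11.8·5.0/10.8 = 5.4630.

5.4630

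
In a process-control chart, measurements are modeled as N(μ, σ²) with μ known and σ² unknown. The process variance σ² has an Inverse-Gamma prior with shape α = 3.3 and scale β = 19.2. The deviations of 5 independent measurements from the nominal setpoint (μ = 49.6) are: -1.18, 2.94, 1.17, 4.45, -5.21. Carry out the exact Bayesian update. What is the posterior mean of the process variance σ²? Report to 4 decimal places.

10.0783

With known mean μ and an Inverse-Gamma(α, β) prior on σ², the Normal likelihood is conjugate: posterior is Inv-Gamma(α + n/2, β + Σ(xᵢ−μ)²/2).
Σ(xᵢ−μ)² = (-1.18)² + (2.94)² + (1.17)² + (4.45)² + (-5.21)² = 58.3515.
Posterior: Inv-Gamma(3.3 + 5/2, 19.2 + 58.3515/2) = Inv-Gamma(5.80, 48.37575).
E[σ²|data] = β/(α−1) = 48.37575/4.80 = 10.0783.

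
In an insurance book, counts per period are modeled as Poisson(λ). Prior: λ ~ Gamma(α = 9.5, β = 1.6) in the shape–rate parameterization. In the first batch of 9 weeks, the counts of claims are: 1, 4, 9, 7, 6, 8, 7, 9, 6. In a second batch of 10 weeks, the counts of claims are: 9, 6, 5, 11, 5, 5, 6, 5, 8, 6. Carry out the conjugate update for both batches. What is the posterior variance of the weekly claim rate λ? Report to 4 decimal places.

0.3122

With a Gamma(shape α, rate β) prior, the Poisson likelihood is conjugate: the posterior is Gamma(α + ΣXᵢ, β + n).
Batch 1: sum of counts S = 57 over n = 9 weeks.
After batch 1: Gamma(α+S, β+n) = Gamma(9.5+57, 1.6+9) = Gamma(66.5, 10.6).
Batch 2: sum of counts S = 66 over n = 10 weeks.
After batch 2: Gamma(α+S, β+n) = Gamma(66.5+66, 10.6+10) = Gamma(132.5, 20.6).
Var = α/β² = 132.5/20.6² = 0.3122.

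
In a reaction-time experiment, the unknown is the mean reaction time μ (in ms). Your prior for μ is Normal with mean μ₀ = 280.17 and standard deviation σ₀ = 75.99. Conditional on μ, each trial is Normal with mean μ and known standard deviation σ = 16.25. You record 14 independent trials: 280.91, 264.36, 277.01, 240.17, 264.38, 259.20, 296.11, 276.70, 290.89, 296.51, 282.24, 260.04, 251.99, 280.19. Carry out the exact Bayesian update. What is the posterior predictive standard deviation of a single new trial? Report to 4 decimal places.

For Normal data with known variance σ², a Normal(μ₀, σ₀²) prior on μ is conjugate. Posterior precision = 1/σ₀² + n/σ²; posterior mean is the precision-weighted average of μ₀ and x̄.
σ₀² = 75.99² = 5774.4801, σ² = 16.25² = 264.0625; σ² + n·σ₀² = 264.0625 + 14·5774.4801 = 81106.7839.
Posterior precision = 1/σ₀² + n/σ² = 1/5774.4801 + 14/264.0625 = (σ² + n·σ₀²)/(σ₀²σ²) = 81106.7839/(5774.4801·264.0625); posterior variance σₙ² = σ₀²σ²/(σ² + n·σ₀²) = 5774.4801·264.0625/81106.7839 = 18.800199.
Predictive variance for one new observation = σₙ² + σ² = 5774.4801·264.0625/81106.7839 + 264.0625 = σ²·(σ₀² + 81106.7839)/81106.7839 = 264.0625·86881.264/81106.7839 = 282.862699; SD = √(264.0625·86881.264/81106.7839) = 16.8185.

16.8185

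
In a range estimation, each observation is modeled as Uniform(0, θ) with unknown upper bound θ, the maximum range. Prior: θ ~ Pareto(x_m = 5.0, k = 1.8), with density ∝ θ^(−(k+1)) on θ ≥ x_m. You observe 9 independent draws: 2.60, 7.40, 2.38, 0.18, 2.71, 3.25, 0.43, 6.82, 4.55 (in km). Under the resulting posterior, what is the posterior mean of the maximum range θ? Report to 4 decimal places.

A Pareto(scale x_m, shape k) prior on the upper bound θ of Uniform(0, θ) is conjugate: posterior is Pareto(max(x_m, max xᵢ), k + n).
Sample maximum = 7.40; prior scale x_m = 5.0 → posterior scale = max = 7.40.
Posterior shape = 1.8 + 9 = 10.8.
E[θ|data] = k·x_m/(k−1) = 10.8·7.40/9.8 = 8.1551.

8.1551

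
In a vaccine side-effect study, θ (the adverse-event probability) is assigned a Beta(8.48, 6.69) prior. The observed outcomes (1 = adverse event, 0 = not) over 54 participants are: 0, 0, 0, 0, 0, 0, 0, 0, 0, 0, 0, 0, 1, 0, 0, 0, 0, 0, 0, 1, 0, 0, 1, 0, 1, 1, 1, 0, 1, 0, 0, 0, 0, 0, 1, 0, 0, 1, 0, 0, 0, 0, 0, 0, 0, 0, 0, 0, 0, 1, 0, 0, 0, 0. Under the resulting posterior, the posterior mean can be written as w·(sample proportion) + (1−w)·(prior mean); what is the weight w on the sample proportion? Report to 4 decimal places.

The Beta prior is conjugate to a Binomial/Bernoulli likelihood; the update adds successes to α and failures to β.
Posterior mean = (α₀+k)/(α₀+β₀+n) = [n/(α₀+β₀+n)]·(k/n) + [(α₀+β₀)/(α₀+β₀+n)]·α₀/(α₀+β₀), so only n and the prior enter the weight.
The weight on the data is w = n/(α₀+β₀+n) = 54/(8.48+6.69+54) = 54/69.17 = 0.7807.

0.7807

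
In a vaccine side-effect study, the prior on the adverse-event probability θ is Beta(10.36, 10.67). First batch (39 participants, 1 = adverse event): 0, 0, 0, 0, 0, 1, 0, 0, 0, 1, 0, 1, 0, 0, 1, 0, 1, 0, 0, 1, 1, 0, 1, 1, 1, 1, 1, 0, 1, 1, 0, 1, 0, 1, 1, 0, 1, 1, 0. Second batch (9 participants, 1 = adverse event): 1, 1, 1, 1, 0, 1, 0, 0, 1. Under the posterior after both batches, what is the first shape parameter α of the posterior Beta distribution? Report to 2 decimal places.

The Beta prior is conjugate to a Binomial/Bernoulli likelihood; the update adds successes to α and failures to β.
After batch 1: Beta(10.36+19, 10.67+20) = Beta(29.36, 30.67).
After batch 2: Beta(29.36+6, 30.67+3) = Beta(35.36, 33.67).
Posterior α = 35.36.

35.36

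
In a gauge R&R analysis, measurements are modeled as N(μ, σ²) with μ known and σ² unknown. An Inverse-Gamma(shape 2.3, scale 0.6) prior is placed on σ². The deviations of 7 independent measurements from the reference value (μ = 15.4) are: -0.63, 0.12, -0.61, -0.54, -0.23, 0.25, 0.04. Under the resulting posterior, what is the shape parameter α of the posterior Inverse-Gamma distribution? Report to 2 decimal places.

5.80

With known mean μ and an Inverse-Gamma(α, β) prior on σ², the Normal likelihood is conjugate: posterior is Inv-Gamma(α + n/2, β + Σ(xᵢ−μ)²/2).
Σ(xᵢ−μ)² = (-0.63)² + (0.12)² + (-0.61)² + (-0.54)² + (-0.23)² + (0.25)² + (0.04)² = 1.1920.
Posterior: Inv-Gamma(2.3 + 7/2, 0.6 + 1.1920/2) = Inv-Gamma(5.80, 1.19600).
Posterior α = 5.80.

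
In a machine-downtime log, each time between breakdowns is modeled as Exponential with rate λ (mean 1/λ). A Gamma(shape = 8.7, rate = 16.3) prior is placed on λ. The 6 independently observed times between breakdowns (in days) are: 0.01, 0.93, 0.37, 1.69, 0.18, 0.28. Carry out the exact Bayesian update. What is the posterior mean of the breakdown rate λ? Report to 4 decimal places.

With a Gamma(shape α, rate β) prior on the exponential rate λ, the posterior after n observations with total T = Σxᵢ is Gamma(α+n, β+T).
Sum of observations T = 3.46 days; n = 6.
Posterior: Gamma(8.7+6, 16.3+3.46) = Gamma(14.7, 19.76).
Posterior mean of λ = α/β = 14.7/19.76 = 0.7439.

0.7439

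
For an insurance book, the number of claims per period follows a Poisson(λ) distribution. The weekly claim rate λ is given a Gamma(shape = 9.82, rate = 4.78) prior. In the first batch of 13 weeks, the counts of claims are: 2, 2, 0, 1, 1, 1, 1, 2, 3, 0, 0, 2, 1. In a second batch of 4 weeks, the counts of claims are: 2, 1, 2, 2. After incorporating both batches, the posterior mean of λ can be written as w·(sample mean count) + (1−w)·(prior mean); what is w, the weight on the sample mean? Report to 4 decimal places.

0.7805

With a Gamma(shape α, rate β) prior, the Poisson likelihood is conjugate: the posterior is Gamma(α + ΣXᵢ, β + n).
Total number of weeks: n = 13 + 4 = 17.
Posterior mean = (α₀+S)/(β₀+n) = [n/(β₀+n)]·(S/n) + [β₀/(β₀+n)]·(α₀/β₀), so only n and β₀ enter the weight.
Weight on data w = n/(β₀+n) = 17/(4.78+17) = 17/21.78 = 0.7805.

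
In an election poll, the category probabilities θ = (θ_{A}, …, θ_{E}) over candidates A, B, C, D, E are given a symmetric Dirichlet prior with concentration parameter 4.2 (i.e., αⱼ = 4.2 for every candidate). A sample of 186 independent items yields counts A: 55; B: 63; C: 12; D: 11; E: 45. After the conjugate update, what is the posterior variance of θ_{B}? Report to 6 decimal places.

The Dirichlet prior is conjugate to the Multinomial likelihood: each posterior αⱼ = prior αⱼ + observed count nⱼ.
Posterior concentration: (59.2, 67.2, 16.2, 15.2, 49.2), total = 207.0.
Var[θ_j] = α_j(Σα−α_j)/((Σα)²(Σα+1)) = 67.2·139.8/(207.0²·208.0) = 0.001054.

0.001054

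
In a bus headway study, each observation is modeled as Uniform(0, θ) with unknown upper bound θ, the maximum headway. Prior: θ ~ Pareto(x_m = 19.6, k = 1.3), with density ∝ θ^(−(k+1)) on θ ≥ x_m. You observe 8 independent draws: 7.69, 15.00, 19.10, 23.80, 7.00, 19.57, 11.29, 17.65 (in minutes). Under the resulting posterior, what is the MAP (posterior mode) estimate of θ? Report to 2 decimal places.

A Pareto(scale x_m, shape k) prior on the upper bound θ of Uniform(0, θ) is conjugate: posterior is Pareto(max(x_m, max xᵢ), k + n).
Sample maximum = 23.80; prior scale x_m = 19.6 → posterior scale = max = 23.80.
Posterior shape = 1.3 + 8 = 9.3.
The Pareto density is decreasing on [x_m, ∞), so the mode is x_m = 23.80.

23.80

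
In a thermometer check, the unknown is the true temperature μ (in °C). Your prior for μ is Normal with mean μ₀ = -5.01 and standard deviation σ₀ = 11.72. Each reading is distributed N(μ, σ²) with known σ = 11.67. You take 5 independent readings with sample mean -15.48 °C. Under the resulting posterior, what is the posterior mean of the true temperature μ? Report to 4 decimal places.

-13.7474

For Normal data with known variance σ², a Normal(μ₀, σ₀²) prior on μ is conjugate. Posterior precision = 1/σ₀² + n/σ²; posterior mean is the precision-weighted average of μ₀ and x̄.
n·x̄ = 5·(-15.48) = -77.4.
σ₀² = 11.72² = 137.3584, σ² = 11.67² = 136.1889; σ² + n·σ₀² = 136.1889 + 5·137.3584 = 822.9809.
Posterior mean = (μ₀/σ₀² + n·x̄/σ²)/(1/σ₀² + n/σ²) = (σ²·μ₀ + σ₀²·n·x̄)/(σ² + n·σ₀²) = (136.1889·(-5.01) + 137.3584·(-77.4))/822.9809 = -11313.846549/822.9809 = -13.7474.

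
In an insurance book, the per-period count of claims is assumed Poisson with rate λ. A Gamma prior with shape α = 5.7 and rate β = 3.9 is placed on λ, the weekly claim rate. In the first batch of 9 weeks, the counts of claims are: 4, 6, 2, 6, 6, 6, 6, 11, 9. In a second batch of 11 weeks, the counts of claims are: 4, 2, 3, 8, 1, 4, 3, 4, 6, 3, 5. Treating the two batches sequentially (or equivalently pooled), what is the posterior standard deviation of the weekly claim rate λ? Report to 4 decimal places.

With a Gamma(shape α, rate β) prior, the Poisson likelihood is conjugate: the posterior is Gamma(α + ΣXᵢ, β + n).
Batch 1: sum of counts S = 56 over n = 9 weeks.
After batch 1: Gamma(α+S, β+n) = Gamma(5.7+56, 3.9+9) = Gamma(61.7, 12.9).
Batch 2: sum of counts S = 43 over n = 11 weeks.
After batch 2: Gamma(α+S, β+n) = Gamma(61.7+43, 12.9+11) = Gamma(104.7, 23.9).
SD = √α/β = √104.7/23.9 = 0.4281.

0.4281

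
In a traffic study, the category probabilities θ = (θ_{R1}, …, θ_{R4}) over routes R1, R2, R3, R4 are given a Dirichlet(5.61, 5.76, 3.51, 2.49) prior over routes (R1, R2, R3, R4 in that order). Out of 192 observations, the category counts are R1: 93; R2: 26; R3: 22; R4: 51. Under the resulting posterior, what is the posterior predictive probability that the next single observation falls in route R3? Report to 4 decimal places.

0.1218

The Dirichlet prior is conjugate to the Multinomial likelihood: each posterior αⱼ = prior αⱼ + observed count nⱼ.
Posterior concentration: (98.61, 31.76, 25.51, 53.49), total = 209.37.
P(next = R3 | data) = α_{R3}/Σα = 0.1218.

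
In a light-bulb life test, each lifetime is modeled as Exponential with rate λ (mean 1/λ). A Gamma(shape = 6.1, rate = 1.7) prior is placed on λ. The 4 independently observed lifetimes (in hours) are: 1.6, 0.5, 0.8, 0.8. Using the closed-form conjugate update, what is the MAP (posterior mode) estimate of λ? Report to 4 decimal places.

With a Gamma(shape α, rate β) prior on the exponential rate λ, the posterior after n observations with total T = Σxᵢ is Gamma(α+n, β+T).
Sum of observations T = 3.7 hours; n = 4.
Posterior: Gamma(6.1+4, 1.7+3.7) = Gamma(10.1, 5.4).
Mode = (α−1)/β = 1.6852.

1.6852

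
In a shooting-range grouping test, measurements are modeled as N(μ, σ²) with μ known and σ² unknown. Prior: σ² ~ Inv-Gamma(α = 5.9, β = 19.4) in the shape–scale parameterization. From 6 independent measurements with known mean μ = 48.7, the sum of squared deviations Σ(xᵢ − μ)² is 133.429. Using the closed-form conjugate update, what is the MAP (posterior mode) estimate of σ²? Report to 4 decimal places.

With known mean μ and an Inverse-Gamma(α, β) prior on σ², the Normal likelihood is conjugate: posterior is Inv-Gamma(α + n/2, β + Σ(xᵢ−μ)²/2).
Posterior: Inv-Gamma(5.9 + 6/2, 19.4 + 133.429/2) = Inv-Gamma(8.90, 86.1145).
Mode = β/(α+1) = 86.1145/9.90 = 8.6984.

8.6984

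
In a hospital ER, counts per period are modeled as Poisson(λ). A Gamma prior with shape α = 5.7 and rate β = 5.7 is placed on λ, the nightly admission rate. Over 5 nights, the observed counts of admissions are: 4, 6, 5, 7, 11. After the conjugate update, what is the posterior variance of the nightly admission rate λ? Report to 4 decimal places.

With a Gamma(shape α, rate β) prior, the Poisson likelihood is conjugate: the posterior is Gamma(α + ΣXᵢ, β + n).
Sum of counts S = 33 over n = 5 nights.
Posterior: Gamma(α+S, β+n) = Gamma(5.7+33, 5.7+5) = Gamma(38.7, 10.7).
Var = α/β² = 38.7/10.7² = 0.3380.

0.3380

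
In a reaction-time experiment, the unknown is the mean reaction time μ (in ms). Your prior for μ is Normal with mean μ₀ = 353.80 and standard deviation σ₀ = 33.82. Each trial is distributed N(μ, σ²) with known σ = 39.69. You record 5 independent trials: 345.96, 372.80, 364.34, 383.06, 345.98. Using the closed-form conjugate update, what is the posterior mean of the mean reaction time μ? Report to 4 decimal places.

For Normal data with known variance σ², a Normal(μ₀, σ₀²) prior on μ is conjugate. Posterior precision = 1/σ₀² + n/σ²; posterior mean is the precision-weighted average of μ₀ and x̄.
Σxᵢ = 345.96 + 372.80 + 364.34 + 383.06 + 345.98 = 1812.14, so n·x̄ = 1812.14.
σ₀² = 33.82² = 1143.7924, σ² = 39.69² = 1575.2961; σ² + n·σ₀² = 1575.2961 + 5·1143.7924 = 7294.2581.
Posterior mean = (μ₀/σ₀² + n·x̄/σ²)/(1/σ₀² + n/σ²) = (σ²·μ₀ + σ₀²·n·x̄)/(σ² + n·σ₀²) = (1575.2961·353.80 + 1143.7924·1812.14)/7294.2581 = 2630051.719916/7294.2581 = 360.5647.

360.5647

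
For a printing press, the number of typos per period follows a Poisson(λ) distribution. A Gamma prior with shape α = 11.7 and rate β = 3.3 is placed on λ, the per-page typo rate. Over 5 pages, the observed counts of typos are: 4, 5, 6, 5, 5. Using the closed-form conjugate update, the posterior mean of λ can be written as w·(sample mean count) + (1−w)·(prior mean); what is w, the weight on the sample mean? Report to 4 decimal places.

0.6024

With a Gamma(shape α, rate β) prior, the Poisson likelihood is conjugate: the posterior is Gamma(α + ΣXᵢ, β + n).
Posterior mean = (α₀+S)/(β₀+n) = [n/(β₀+n)]·(S/n) + [β₀/(β₀+n)]·(α₀/β₀), so only n and β₀ enter the weight.
Weight on data w = n/(β₀+n) = 5/(3.3+5) = 5/8.3 = 0.6024.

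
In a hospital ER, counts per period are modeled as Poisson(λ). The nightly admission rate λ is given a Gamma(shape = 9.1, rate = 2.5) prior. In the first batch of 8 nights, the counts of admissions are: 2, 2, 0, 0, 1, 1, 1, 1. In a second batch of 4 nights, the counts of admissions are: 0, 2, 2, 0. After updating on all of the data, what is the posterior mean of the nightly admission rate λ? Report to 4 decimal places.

With a Gamma(shape α, rate β) prior, the Poisson likelihood is conjugate: the posterior is Gamma(α + ΣXᵢ, β + n).
Batch 1: sum of counts S = 8 over n = 8 nights.
After batch 1: Gamma(α+S, β+n) = Gamma(9.1+8, 2.5+8) = Gamma(17.1, 10.5).
Batch 2: sum of counts S = 4 over n = 4 nights.
After batch 2: Gamma(α+S, β+n) = Gamma(17.1+4, 10.5+4) = Gamma(21.1, 14.5).
Posterior mean = α/β = 21.1/14.5 = 1.4552.

1.4552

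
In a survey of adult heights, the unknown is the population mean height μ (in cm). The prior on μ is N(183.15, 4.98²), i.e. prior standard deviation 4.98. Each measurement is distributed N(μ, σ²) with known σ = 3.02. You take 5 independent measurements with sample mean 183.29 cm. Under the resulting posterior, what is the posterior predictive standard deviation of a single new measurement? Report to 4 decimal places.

3.2893

For Normal data with known variance σ², a Normal(μ₀, σ₀²) prior on μ is conjugate. Posterior precision = 1/σ₀² + n/σ²; posterior mean is the precision-weighted average of μ₀ and x̄.
σ₀² = 4.98² = 24.8004, σ² = 3.02² = 9.1204; σ² + n·σ₀² = 9.1204 + 5·24.8004 = 133.1224.
Posterior precision = 1/σ₀² + n/σ² = 1/24.8004 + 5/9.1204 = (σ² + n·σ₀²)/(σ₀²σ²) = 133.1224/(24.8004·9.1204); posterior variance σₙ² = σ₀²σ²/(σ² + n·σ₀²) = 24.8004·9.1204/133.1224 = 1.699110.
Predictive variance for one new observation = σₙ² + σ² = 24.8004·9.1204/133.1224 + 9.1204 = σ²·(σ₀² + 133.1224)/133.1224 = 9.1204·157.9228/133.1224 = 10.819510; SD = √(9.1204·157.9228/133.1224) = 3.2893.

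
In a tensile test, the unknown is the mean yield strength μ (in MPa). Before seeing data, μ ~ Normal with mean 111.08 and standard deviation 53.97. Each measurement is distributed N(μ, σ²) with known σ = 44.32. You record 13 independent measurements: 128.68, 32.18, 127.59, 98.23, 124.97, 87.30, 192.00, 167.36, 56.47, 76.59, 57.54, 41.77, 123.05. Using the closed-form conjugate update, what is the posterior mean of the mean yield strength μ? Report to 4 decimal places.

For Normal data with known variance σ², a Normal(μ₀, σ₀²) prior on μ is conjugate. Posterior precision = 1/σ₀² + n/σ²; posterior mean is the precision-weighted average of μ₀ and x̄.
Σxᵢ = 128.68 + 32.18 + 127.59 + 98.23 + 124.97 + 87.30 + 192.00 + 167.36 + 56.47 + 76.59 + 57.54 + 41.77 + 123.05 = 1313.73, so n·x̄ = 1313.73.
σ₀² = 53.97² = 2912.7609, σ² = 44.32² = 1964.2624; σ² + n·σ₀² = 1964.2624 + 13·2912.7609 = 39830.1541.
Posterior mean = (μ₀/σ₀² + n·x̄/σ²)/(1/σ₀² + n/σ²) = (σ²·μ₀ + σ₀²·n·x̄)/(σ² + n·σ₀²) = (1964.2624·111.08 + 2912.7609·1313.73)/39830.1541 = 4044771.644549/39830.1541 = 101.5505.

101.5505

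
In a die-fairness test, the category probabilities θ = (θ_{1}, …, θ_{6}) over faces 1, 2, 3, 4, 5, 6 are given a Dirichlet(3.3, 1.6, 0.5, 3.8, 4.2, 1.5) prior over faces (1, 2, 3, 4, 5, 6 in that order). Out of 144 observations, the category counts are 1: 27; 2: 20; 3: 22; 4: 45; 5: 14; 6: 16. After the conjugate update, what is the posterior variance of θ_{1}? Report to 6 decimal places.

0.000965

The Dirichlet prior is conjugate to the Multinomial likelihood: each posterior αⱼ = prior αⱼ + observed count nⱼ.
Posterior concentration: (30.3, 21.6, 22.5, 48.8, 18.2, 17.5), total = 158.9.
Var[θ_j] = α_j(Σα−α_j)/((Σα)²(Σα+1)) = 30.3·128.6/(158.9²·159.9) = 0.000965.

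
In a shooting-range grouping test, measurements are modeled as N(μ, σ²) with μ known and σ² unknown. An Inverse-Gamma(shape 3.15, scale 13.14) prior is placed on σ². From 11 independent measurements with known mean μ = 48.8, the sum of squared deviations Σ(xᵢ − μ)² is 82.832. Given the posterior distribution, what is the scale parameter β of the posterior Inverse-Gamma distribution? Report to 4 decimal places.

54.5560

With known mean μ and an Inverse-Gamma(α, β) prior on σ², the Normal likelihood is conjugate: posterior is Inv-Gamma(α + n/2, β + Σ(xᵢ−μ)²/2).
Posterior: Inv-Gamma(3.15 + 11/2, 13.14 + 82.832/2) = Inv-Gamma(8.65, 54.5560).
Posterior β = 54.5560.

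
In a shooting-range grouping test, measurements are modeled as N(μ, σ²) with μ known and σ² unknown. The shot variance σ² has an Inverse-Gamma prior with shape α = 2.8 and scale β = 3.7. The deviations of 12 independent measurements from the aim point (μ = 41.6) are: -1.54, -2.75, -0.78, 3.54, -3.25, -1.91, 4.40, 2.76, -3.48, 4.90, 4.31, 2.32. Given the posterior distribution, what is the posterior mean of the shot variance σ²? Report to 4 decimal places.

With known mean μ and an Inverse-Gamma(α, β) prior on σ², the Normal likelihood is conjugate: posterior is Inv-Gamma(α + n/2, β + Σ(xᵢ−μ)²/2).
Σ(xᵢ−μ)² = (-1.54)² + (-2.75)² + (-0.78)² + (3.54)² + (-3.25)² + (-1.91)² + (4.40)² + (2.76)² + (-3.48)² + (4.90)² + (4.31)² + (2.32)² = 124.3412.
Posterior: Inv-Gamma(2.8 + 12/2, 3.7 + 124.3412/2) = Inv-Gamma(8.80, 65.87060).
E[σ²|data] = β/(α−1) = 65.87060/7.80 = 8.4449.

8.4449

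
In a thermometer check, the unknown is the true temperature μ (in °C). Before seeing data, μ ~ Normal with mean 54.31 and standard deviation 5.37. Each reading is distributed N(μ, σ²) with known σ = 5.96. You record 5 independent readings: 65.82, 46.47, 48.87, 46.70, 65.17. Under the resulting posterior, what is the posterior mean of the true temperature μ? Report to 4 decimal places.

54.5475

For Normal data with known variance σ², a Normal(μ₀, σ₀²) prior on μ is conjugate. Posterior precision = 1/σ₀² + n/σ²; posterior mean is the precision-weighted average of μ₀ and x̄.
Σxᵢ = 65.82 + 46.47 + 48.87 + 46.70 + 65.17 = 273.03, so n·x̄ = 273.03.
σ₀² = 5.37² = 28.8369, σ² = 5.96² = 35.5216; σ² + n·σ₀² = 35.5216 + 5·28.8369 = 179.7061.
Posterior mean = (μ₀/σ₀² + n·x̄/σ²)/(1/σ₀² + n/σ²) = (σ²·μ₀ + σ₀²·n·x̄)/(σ² + n·σ₀²) = (35.5216·54.31 + 28.8369·273.03)/179.7061 = 9802.516903/179.7061 = 54.5475.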